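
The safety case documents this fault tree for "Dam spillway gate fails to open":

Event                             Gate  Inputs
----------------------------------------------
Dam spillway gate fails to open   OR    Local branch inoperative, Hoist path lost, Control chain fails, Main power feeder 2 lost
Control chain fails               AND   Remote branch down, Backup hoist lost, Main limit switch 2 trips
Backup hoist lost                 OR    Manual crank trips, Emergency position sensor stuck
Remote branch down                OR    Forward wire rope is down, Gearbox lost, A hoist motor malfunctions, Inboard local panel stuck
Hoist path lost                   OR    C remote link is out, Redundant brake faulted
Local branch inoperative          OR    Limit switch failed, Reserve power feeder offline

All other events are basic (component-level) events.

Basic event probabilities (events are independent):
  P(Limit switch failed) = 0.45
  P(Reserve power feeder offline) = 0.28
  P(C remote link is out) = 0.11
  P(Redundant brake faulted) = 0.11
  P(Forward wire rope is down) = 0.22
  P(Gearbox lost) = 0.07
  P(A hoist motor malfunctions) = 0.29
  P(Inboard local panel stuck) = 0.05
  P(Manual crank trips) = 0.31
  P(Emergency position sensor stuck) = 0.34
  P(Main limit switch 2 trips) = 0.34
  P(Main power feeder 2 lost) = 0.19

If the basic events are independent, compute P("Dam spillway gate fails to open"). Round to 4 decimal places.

0.7700

P(Local branch inoperative) [OR] = 1 − (1−0.45) × (1−0.28) = 0.604000
P(Hoist path lost) [OR] = 1 − (1−0.11) × (1−0.11) = 0.207900
P(Remote branch down) [OR] = 1 − (1−0.22) × (1−0.07) × (1−0.29) × (1−0.05) = 0.510718
P(Backup hoist lost) [OR] = 1 − (1−0.31) × (1−0.34) = 0.544600
P(Control chain fails) [AND] = 0.510718 × 0.544600 × 0.34 = 0.094567
P(Dam spillway gate fails to open) [OR] = 1 − (1−0.604000) × (1−0.207900) × (1−0.094567) × (1−0.19) = 0.769953
Rounded to 4 decimal places: P(Dam spillway gate fails to open) ≈ 0.7700.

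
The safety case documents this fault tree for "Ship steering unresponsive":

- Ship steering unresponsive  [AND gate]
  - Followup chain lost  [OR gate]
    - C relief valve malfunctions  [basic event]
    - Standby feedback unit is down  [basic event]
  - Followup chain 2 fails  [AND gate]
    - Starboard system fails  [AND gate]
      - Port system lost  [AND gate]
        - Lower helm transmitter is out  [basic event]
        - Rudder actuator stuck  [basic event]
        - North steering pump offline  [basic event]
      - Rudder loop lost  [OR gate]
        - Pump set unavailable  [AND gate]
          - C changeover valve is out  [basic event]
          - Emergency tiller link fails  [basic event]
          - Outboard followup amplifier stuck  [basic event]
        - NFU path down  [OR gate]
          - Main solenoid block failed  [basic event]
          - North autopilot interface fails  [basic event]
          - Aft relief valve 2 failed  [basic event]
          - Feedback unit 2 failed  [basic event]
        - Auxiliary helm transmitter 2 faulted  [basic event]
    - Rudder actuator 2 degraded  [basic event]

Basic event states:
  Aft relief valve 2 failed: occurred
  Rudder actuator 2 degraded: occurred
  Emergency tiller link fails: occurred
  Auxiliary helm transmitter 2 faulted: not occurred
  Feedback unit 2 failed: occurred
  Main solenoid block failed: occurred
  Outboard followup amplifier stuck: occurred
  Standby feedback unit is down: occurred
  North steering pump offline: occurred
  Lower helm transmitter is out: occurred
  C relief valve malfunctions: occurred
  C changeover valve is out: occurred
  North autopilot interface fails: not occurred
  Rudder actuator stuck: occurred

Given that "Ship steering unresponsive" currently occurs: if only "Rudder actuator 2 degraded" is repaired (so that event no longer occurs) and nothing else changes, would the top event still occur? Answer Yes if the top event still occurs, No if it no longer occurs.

Counterfactual: set "Rudder actuator 2 degraded" to not occurred.
Followup chain lost [OR]: C relief valve malfunctions=occurs, Standby feedback unit is down=occurs → at least one input occurs → occurs.
Port system lost [AND]: Lower helm transmitter is out=occurs, Rudder actuator stuck=occurs, North steering pump offline=occurs → all inputs occur → occurs.
Pump set unavailable [AND]: C changeover valve is out=occurs, Emergency tiller link fails=occurs, Outboard followup amplifier stuck=occurs → all inputs occur → occurs.
NFU path down [OR]: Main solenoid block failed=occurs, North autopilot interface fails=not, Aft relief valve 2 failed=occurs, Feedback unit 2 failed=occurs → at least one input occurs → occurs.
Rudder loop lost [OR]: Pump set unavailable=occurs, NFU path down=occurs, Auxiliary helm transmitter 2 faulted=not → at least one input occurs → occurs.
Starboard system fails [AND]: Port system lost=occurs, Rudder loop lost=occurs → all inputs occur → occurs.
Followup chain 2 fails [AND]: Starboard system fails=occurs, Rudder actuator 2 degraded=not → not all inputs occur → does not occur.
Ship steering unresponsive [AND]: Followup chain lost=occurs, Followup chain 2 fails=not → not all inputs occur → does not occur.

No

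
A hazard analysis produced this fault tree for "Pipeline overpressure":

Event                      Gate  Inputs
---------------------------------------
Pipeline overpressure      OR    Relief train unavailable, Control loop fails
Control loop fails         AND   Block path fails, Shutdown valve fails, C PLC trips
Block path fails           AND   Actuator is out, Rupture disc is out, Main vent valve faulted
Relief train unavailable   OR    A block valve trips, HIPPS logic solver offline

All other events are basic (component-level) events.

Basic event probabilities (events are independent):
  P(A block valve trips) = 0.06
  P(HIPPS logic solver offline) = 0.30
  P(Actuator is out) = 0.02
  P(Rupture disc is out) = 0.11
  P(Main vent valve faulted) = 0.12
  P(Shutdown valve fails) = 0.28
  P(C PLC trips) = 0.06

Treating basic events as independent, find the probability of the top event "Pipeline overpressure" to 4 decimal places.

0.3420

P(Relief train unavailable) [OR] = 1 − (1−0.06) × (1−0.30) = 0.342000
P(Block path fails) [AND] = 0.02 × 0.11 × 0.12 = 0.000264
P(Control loop fails) [AND] = 0.000264 × 0.28 × 0.06 = 0.000004
P(Pipeline overpressure) [OR] = 1 − (1−0.342000) × (1−0.000004) = 0.342003
Rounded to 4 decimal places: P(Pipeline overpressure) ≈ 0.3420.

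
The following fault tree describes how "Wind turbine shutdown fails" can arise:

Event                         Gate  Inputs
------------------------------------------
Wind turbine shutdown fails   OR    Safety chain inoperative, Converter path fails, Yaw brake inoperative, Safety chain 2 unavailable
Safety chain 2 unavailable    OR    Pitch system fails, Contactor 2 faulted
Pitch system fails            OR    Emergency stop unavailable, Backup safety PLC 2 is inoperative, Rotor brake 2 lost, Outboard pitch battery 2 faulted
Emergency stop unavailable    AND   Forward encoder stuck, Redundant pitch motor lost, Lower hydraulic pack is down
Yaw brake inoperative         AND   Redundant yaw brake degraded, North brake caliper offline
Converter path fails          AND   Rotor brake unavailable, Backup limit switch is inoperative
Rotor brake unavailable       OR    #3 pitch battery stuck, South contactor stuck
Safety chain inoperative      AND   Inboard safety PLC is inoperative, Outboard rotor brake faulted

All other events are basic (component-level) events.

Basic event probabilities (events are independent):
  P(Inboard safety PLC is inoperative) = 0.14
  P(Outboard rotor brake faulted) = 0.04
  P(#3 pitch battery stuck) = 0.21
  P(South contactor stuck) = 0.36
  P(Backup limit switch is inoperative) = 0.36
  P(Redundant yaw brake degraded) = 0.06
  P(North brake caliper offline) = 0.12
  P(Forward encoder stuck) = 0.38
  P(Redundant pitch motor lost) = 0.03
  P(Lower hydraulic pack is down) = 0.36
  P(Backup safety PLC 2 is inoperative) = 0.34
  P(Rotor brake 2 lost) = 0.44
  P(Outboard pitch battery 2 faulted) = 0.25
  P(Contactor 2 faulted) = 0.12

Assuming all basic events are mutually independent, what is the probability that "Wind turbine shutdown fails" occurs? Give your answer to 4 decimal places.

0.8029

P(Safety chain inoperative) [AND] = 0.14 × 0.04 = 0.005600
P(Rotor brake unavailable) [OR] = 1 − (1−0.21) × (1−0.36) = 0.494400
P(Converter path fails) [AND] = 0.494400 × 0.36 = 0.177984
P(Yaw brake inoperative) [AND] = 0.06 × 0.12 = 0.007200
P(Emergency stop unavailable) [AND] = 0.38 × 0.03 × 0.36 = 0.004104
P(Pitch system fails) [OR] = 1 − (1−0.004104) × (1−0.34) × (1−0.44) × (1−0.25) = 0.723938
P(Safety chain 2 unavailable) [OR] = 1 − (1−0.723938) × (1−0.12) = 0.757065
P(Wind turbine shutdown fails) [OR] = 1 − (1−0.005600) × (1−0.177984) × (1−0.007200) × (1−0.757065) = 0.802852
Rounded to 4 decimal places: P(Wind turbine shutdown fails) ≈ 0.8029.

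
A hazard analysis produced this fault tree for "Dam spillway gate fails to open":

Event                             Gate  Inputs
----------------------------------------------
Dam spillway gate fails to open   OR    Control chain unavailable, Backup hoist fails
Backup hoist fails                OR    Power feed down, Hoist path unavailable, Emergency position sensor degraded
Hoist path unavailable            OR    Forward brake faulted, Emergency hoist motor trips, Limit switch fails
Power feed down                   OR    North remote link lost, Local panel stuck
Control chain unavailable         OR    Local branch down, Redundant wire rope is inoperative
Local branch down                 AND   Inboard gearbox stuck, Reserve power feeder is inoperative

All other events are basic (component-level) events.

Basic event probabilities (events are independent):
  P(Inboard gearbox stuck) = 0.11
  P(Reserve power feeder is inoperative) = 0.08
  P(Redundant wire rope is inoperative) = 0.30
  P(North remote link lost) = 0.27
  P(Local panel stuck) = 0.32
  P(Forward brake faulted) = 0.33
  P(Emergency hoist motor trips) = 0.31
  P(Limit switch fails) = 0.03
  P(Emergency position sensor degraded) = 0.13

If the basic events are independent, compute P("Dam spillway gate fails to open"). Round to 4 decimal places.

P(Local branch down) [AND] = 0.11 × 0.08 = 0.008800
P(Control chain unavailable) [OR] = 1 − (1−0.008800) × (1−0.30) = 0.306160
P(Power feed down) [OR] = 1 − (1−0.27) × (1−0.32) = 0.503600
P(Hoist path unavailable) [OR] = 1 − (1−0.33) × (1−0.31) × (1−0.03) = 0.551569
P(Backup hoist fails) [OR] = 1 − (1−0.503600) × (1−0.551569) × (1−0.13) = 0.806337
P(Dam spillway gate fails to open) [OR] = 1 − (1−0.306160) × (1−0.806337) = 0.865629
Rounded to 4 decimal places: P(Dam spillway gate fails to open) ≈ 0.8656.

0.8656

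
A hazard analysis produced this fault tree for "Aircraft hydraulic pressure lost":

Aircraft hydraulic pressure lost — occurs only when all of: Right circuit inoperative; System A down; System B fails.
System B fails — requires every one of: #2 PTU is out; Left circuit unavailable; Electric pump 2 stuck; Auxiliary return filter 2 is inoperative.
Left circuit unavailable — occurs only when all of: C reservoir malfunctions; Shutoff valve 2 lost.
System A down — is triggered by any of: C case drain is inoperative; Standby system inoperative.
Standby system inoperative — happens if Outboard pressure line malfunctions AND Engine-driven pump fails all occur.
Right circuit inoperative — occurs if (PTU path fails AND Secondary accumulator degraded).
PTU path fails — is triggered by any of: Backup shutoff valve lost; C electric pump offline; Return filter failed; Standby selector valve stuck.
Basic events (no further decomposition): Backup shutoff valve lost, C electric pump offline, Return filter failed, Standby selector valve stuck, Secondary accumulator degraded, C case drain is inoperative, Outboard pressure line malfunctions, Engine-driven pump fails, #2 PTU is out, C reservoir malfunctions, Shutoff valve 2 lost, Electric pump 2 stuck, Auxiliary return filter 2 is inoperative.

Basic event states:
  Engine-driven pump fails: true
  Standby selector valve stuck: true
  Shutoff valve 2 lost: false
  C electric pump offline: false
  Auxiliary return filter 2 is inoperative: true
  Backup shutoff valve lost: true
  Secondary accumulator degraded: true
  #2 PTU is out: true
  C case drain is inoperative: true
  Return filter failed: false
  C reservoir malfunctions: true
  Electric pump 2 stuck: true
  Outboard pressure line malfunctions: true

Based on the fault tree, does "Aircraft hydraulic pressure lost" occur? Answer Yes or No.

No

PTU path fails [OR]: Backup shutoff valve lost=occurs, C electric pump offline=not, Return filter failed=not, Standby selector valve stuck=occurs → at least one input occurs → occurs.
Right circuit inoperative [AND]: PTU path fails=occurs, Secondary accumulator degraded=occurs → all inputs occur → occurs.
Standby system inoperative [AND]: Outboard pressure line malfunctions=occurs, Engine-driven pump fails=occurs → all inputs occur → occurs.
System A down [OR]: C case drain is inoperative=occurs, Standby system inoperative=occurs → at least one input occurs → occurs.
Left circuit unavailable [AND]: C reservoir malfunctions=occurs, Shutoff valve 2 lost=not → not all inputs occur → does not occur.
System B fails [AND]: #2 PTU is out=occurs, Left circuit unavailable=not, Electric pump 2 stuck=occurs, Auxiliary return filter 2 is inoperative=occurs → not all inputs occur → does not occur.
Aircraft hydraulic pressure lost [AND]: Right circuit inoperative=occurs, System A down=occurs, System B fails=not → not all inputs occur → does not occur.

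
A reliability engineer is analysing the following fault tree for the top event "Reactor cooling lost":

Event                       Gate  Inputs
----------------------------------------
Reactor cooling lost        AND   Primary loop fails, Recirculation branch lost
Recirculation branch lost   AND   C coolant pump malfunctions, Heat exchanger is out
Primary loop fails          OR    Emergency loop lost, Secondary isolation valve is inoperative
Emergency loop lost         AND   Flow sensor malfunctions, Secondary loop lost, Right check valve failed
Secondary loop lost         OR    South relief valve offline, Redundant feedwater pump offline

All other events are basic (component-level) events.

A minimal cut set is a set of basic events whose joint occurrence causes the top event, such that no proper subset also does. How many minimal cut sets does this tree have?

Secondary loop lost [OR]: union of children's cut sets → 2 cut set(s).
Emergency loop lost [AND]: one cut set from each child combined → 1 × 2 × 1 = 2 cut set(s).
Primary loop fails [OR]: union of children's cut sets → 3 cut set(s).
Recirculation branch lost [AND]: one cut set from each child combined → 1 × 1 = 1 cut set(s).
Reactor cooling lost [AND]: one cut set from each child combined → 3 × 1 = 3 cut set(s).
Minimal cut sets: {C coolant pump malfunctions, Flow sensor malfunctions, Heat exchanger is out, Right check valve failed, South relief valve offline}; {C coolant pump malfunctions, Flow sensor malfunctions, Heat exchanger is out, Redundant feedwater pump offline, Right check valve failed}; {C coolant pump malfunctions, Heat exchanger is out, Secondary isolation valve is inoperative}.

3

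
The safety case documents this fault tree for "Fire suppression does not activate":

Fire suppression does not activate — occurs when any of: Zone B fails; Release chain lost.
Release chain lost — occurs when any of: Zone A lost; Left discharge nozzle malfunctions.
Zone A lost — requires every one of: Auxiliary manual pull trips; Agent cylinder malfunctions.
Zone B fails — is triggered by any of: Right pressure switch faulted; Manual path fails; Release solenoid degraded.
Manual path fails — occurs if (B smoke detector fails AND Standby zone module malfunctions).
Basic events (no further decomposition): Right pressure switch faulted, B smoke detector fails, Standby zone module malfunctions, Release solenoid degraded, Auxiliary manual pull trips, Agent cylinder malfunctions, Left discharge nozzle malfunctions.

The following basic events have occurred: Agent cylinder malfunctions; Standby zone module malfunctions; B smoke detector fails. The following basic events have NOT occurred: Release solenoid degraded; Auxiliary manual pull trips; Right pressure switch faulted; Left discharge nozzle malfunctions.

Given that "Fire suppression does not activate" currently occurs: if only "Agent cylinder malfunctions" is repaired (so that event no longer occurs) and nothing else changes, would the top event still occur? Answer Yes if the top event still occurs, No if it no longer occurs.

Yes

Counterfactual: set "Agent cylinder malfunctions" to not occurred.
Manual path fails [AND]: B smoke detector fails=occurs, Standby zone module malfunctions=occurs → all inputs occur → occurs.
Zone B fails [OR]: Right pressure switch faulted=not, Manual path fails=occurs, Release solenoid degraded=not → at least one input occurs → occurs.
Zone A lost [AND]: Auxiliary manual pull trips=not, Agent cylinder malfunctions=not → not all inputs occur → does not occur.
Release chain lost [OR]: Zone A lost=not, Left discharge nozzle malfunctions=not → no input occurs → does not occur.
Fire suppression does not activate [OR]: Zone B fails=occurs, Release chain lost=not → at least one input occurs → occurs.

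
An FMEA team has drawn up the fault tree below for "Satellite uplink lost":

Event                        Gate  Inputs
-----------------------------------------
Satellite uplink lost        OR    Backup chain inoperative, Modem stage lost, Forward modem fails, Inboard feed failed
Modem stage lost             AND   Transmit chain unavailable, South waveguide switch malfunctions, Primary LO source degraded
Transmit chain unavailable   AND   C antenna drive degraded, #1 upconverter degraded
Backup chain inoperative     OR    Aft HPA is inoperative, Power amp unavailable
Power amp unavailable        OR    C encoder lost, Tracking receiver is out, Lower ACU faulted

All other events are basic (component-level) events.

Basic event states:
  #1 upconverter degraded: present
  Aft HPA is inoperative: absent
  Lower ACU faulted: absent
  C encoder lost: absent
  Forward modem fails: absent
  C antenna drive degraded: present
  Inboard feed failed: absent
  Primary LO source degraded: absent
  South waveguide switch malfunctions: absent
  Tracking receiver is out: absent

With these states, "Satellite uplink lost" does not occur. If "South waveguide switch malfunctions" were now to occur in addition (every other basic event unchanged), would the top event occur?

Counterfactual: set "South waveguide switch malfunctions" to occurred.
Power amp unavailable [OR]: C encoder lost=not, Tracking receiver is out=not, Lower ACU faulted=not → no input occurs → does not occur.
Backup chain inoperative [OR]: Aft HPA is inoperative=not, Power amp unavailable=not → no input occurs → does not occur.
Transmit chain unavailable [AND]: C antenna drive degraded=occurs, #1 upconverter degraded=occurs → all inputs occur → occurs.
Modem stage lost [AND]: Transmit chain unavailable=occurs, South waveguide switch malfunctions=occurs, Primary LO source degraded=not → not all inputs occur → does not occur.
Satellite uplink lost [OR]: Backup chain inoperative=not, Modem stage lost=not, Forward modem fails=not, Inboard feed failed=not → no input occurs → does not occur.

No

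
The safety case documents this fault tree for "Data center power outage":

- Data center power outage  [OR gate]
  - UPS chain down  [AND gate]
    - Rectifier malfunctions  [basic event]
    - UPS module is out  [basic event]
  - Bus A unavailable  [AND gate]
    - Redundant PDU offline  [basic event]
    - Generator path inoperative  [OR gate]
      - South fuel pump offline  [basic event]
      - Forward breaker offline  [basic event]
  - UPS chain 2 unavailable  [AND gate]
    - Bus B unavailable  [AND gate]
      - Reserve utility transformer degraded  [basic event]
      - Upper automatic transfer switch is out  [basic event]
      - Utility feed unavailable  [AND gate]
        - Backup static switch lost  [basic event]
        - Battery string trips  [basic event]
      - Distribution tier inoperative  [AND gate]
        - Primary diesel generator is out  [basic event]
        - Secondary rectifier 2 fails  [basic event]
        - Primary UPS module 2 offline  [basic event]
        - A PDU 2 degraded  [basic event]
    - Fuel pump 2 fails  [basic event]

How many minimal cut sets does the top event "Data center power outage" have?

4

UPS chain down [AND]: one cut set from each child combined → 1 × 1 = 1 cut set(s).
Generator path inoperative [OR]: union of children's cut sets → 2 cut set(s).
Bus A unavailable [AND]: one cut set from each child combined → 1 × 2 = 2 cut set(s).
Utility feed unavailable [AND]: one cut set from each child combined → 1 × 1 = 1 cut set(s).
Distribution tier inoperative [AND]: one cut set from each child combined → 1 × 1 × 1 × 1 = 1 cut set(s).
Bus B unavailable [AND]: one cut set from each child combined → 1 × 1 × 1 × 1 = 1 cut set(s).
UPS chain 2 unavailable [AND]: one cut set from each child combined → 1 × 1 = 1 cut set(s).
Data center power outage [OR]: union of children's cut sets → 4 cut set(s).
Minimal cut sets: {Rectifier malfunctions, UPS module is out}; {Redundant PDU offline, South fuel pump offline}; {Forward breaker offline, Redundant PDU offline}; {A PDU 2 degraded, Backup static switch lost, Battery string trips, Fuel pump 2 fails, Primary UPS module 2 offline, Primary diesel generator is out, Reserve utility transformer degraded, Secondary rectifier 2 fails, Upper automatic transfer switch is out}.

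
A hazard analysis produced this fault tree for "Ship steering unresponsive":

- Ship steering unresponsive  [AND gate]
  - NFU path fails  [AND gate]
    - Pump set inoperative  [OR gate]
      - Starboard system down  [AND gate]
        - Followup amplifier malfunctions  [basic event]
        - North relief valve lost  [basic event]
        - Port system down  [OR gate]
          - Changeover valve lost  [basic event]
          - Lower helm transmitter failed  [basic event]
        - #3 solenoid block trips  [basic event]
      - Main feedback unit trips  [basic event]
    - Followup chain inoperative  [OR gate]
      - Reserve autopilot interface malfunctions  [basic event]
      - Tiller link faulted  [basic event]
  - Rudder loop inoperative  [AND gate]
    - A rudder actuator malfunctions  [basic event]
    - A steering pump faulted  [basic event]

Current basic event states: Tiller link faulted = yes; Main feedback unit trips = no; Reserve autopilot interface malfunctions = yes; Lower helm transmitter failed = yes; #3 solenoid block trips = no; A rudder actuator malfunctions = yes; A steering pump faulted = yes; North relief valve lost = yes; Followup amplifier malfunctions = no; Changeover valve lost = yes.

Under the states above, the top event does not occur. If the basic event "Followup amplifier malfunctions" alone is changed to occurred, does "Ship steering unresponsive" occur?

Counterfactual: set "Followup amplifier malfunctions" to occurred.
Port system down [OR]: Changeover valve lost=occurs, Lower helm transmitter failed=occurs → at least one input occurs → occurs.
Starboard system down [AND]: Followup amplifier malfunctions=occurs, North relief valve lost=occurs, Port system down=occurs, #3 solenoid block trips=not → not all inputs occur → does not occur.
Pump set inoperative [OR]: Starboard system down=not, Main feedback unit trips=not → no input occurs → does not occur.
Followup chain inoperative [OR]: Reserve autopilot interface malfunctions=occurs, Tiller link faulted=occurs → at least one input occurs → occurs.
NFU path fails [AND]: Pump set inoperative=not, Followup chain inoperative=occurs → not all inputs occur → does not occur.
Rudder loop inoperative [AND]: A rudder actuator malfunctions=occurs, A steering pump faulted=occurs → all inputs occur → occurs.
Ship steering unresponsive [AND]: NFU path fails=not, Rudder loop inoperative=occurs → not all inputs occur → does not occur.

No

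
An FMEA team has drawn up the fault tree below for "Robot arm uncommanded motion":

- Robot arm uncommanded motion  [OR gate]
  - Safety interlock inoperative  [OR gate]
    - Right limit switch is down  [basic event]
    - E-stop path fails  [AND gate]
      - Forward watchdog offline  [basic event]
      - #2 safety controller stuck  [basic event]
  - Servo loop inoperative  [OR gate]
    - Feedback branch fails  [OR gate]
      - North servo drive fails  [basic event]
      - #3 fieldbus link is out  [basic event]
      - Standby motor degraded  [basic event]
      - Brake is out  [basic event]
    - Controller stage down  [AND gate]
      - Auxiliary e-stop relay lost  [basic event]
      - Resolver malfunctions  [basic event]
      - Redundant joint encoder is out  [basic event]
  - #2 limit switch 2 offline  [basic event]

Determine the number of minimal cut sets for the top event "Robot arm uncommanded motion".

E-stop path fails [AND]: one cut set from each child combined → 1 × 1 = 1 cut set(s).
Safety interlock inoperative [OR]: union of children's cut sets → 2 cut set(s).
Feedback branch fails [OR]: union of children's cut sets → 4 cut set(s).
Controller stage down [AND]: one cut set from each child combined → 1 × 1 × 1 = 1 cut set(s).
Servo loop inoperative [OR]: union of children's cut sets → 5 cut set(s).
Robot arm uncommanded motion [OR]: union of children's cut sets → 8 cut set(s).
Minimal cut sets: {Right limit switch is down}; {#2 safety controller stuck, Forward watchdog offline}; {North servo drive fails}; {#3 fieldbus link is out}; {Standby motor degraded}; {Brake is out}; {Auxiliary e-stop relay lost, Redundant joint encoder is out, Resolver malfunctions}; {#2 limit switch 2 offline}.

8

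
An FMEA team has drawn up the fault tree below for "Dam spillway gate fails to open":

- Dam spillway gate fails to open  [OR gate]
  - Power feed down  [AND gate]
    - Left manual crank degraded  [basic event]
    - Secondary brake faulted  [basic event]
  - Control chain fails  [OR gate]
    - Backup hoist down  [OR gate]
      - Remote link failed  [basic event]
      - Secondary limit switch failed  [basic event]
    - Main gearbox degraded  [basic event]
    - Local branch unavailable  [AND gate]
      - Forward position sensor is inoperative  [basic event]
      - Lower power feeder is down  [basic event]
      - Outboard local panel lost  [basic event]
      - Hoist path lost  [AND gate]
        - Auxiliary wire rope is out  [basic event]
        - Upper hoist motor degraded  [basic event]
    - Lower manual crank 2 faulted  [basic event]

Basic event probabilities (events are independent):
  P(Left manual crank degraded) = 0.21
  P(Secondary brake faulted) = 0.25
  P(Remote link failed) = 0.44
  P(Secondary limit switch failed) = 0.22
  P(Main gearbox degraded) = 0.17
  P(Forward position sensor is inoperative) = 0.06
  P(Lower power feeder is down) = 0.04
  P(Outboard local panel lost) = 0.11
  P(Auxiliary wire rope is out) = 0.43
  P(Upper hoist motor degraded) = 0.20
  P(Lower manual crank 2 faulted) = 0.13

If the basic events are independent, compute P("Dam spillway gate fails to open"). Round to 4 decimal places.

P(Power feed down) [AND] = 0.21 × 0.25 = 0.052500
P(Backup hoist down) [OR] = 1 − (1−0.44) × (1−0.22) = 0.563200
P(Hoist path lost) [AND] = 0.43 × 0.20 = 0.086000
P(Local branch unavailable) [AND] = 0.06 × 0.04 × 0.11 × 0.086000 = 0.000023
P(Control chain fails) [OR] = 1 − (1−0.563200) × (1−0.17) × (1−0.000023) × (1−0.13) = 0.684594
P(Dam spillway gate fails to open) [OR] = 1 − (1−0.052500) × (1−0.684594) = 0.701153
Rounded to 4 decimal places: P(Dam spillway gate fails to open) ≈ 0.7012.

0.7012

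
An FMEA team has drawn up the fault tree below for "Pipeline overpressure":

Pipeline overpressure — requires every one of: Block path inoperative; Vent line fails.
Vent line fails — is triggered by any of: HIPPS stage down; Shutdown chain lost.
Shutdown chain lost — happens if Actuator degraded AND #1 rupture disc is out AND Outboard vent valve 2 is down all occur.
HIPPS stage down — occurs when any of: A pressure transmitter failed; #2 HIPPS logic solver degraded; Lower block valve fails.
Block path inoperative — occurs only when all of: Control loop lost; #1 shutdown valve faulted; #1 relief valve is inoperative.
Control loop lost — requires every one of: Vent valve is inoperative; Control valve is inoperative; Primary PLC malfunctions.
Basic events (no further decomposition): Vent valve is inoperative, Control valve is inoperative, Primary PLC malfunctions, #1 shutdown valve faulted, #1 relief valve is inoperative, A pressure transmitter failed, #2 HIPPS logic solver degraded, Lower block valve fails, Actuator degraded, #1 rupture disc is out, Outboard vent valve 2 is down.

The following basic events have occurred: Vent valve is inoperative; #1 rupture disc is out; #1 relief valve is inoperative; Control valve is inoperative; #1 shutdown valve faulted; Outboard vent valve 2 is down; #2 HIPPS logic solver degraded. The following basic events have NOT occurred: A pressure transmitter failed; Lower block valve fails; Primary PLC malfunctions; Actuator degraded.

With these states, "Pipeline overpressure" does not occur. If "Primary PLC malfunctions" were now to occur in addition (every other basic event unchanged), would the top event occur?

Yes

Counterfactual: set "Primary PLC malfunctions" to occurred.
Control loop lost [AND]: Vent valve is inoperative=occurs, Control valve is inoperative=occurs, Primary PLC malfunctions=occurs → all inputs occur → occurs.
Block path inoperative [AND]: Control loop lost=occurs, #1 shutdown valve faulted=occurs, #1 relief valve is inoperative=occurs → all inputs occur → occurs.
HIPPS stage down [OR]: A pressure transmitter failed=not, #2 HIPPS logic solver degraded=occurs, Lower block valve fails=not → at least one input occurs → occurs.
Shutdown chain lost [AND]: Actuator degraded=not, #1 rupture disc is out=occurs, Outboard vent valve 2 is down=occurs → not all inputs occur → does not occur.
Vent line fails [OR]: HIPPS stage down=occurs, Shutdown chain lost=not → at least one input occurs → occurs.
Pipeline overpressure [AND]: Block path inoperative=occurs, Vent line fails=occurs → all inputs occur → occurs.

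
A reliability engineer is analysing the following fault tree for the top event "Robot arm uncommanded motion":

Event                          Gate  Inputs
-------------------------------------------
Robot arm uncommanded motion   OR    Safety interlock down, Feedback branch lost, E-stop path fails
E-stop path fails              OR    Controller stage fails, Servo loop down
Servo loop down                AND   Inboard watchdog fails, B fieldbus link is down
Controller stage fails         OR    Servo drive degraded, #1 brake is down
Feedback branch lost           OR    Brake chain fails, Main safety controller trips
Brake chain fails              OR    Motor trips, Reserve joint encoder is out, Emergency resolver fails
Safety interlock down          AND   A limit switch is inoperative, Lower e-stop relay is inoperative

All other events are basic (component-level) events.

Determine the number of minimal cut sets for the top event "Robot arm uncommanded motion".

Safety interlock down [AND]: one cut set from each child combined → 1 × 1 = 1 cut set(s).
Brake chain fails [OR]: union of children's cut sets → 3 cut set(s).
Feedback branch lost [OR]: union of children's cut sets → 4 cut set(s).
Controller stage fails [OR]: union of children's cut sets → 2 cut set(s).
Servo loop down [AND]: one cut set from each child combined → 1 × 1 = 1 cut set(s).
E-stop path fails [OR]: union of children's cut sets → 3 cut set(s).
Robot arm uncommanded motion [OR]: union of children's cut sets → 8 cut set(s).
Minimal cut sets: {A limit switch is inoperative, Lower e-stop relay is inoperative}; {Motor trips}; {Reserve joint encoder is out}; {Emergency resolver fails}; {Main safety controller trips}; {Servo drive degraded}; {#1 brake is down}; {B fieldbus link is down, Inboard watchdog fails}.

8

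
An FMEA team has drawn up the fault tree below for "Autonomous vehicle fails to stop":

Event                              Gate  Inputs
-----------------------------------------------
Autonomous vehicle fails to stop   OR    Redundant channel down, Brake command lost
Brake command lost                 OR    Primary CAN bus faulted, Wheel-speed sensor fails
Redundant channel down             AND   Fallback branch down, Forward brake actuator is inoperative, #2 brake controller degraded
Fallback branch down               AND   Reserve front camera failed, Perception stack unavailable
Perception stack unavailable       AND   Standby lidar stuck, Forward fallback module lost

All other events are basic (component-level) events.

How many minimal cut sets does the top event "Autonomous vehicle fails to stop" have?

Perception stack unavailable [AND]: one cut set from each child combined → 1 × 1 = 1 cut set(s).
Fallback branch down [AND]: one cut set from each child combined → 1 × 1 = 1 cut set(s).
Redundant channel down [AND]: one cut set from each child combined → 1 × 1 × 1 = 1 cut set(s).
Brake command lost [OR]: union of children's cut sets → 2 cut set(s).
Autonomous vehicle fails to stop [OR]: union of children's cut sets → 3 cut set(s).
Minimal cut sets: {#2 brake controller degraded, Forward brake actuator is inoperative, Forward fallback module lost, Reserve front camera failed, Standby lidar stuck}; {Primary CAN bus faulted}; {Wheel-speed sensor fails}.

3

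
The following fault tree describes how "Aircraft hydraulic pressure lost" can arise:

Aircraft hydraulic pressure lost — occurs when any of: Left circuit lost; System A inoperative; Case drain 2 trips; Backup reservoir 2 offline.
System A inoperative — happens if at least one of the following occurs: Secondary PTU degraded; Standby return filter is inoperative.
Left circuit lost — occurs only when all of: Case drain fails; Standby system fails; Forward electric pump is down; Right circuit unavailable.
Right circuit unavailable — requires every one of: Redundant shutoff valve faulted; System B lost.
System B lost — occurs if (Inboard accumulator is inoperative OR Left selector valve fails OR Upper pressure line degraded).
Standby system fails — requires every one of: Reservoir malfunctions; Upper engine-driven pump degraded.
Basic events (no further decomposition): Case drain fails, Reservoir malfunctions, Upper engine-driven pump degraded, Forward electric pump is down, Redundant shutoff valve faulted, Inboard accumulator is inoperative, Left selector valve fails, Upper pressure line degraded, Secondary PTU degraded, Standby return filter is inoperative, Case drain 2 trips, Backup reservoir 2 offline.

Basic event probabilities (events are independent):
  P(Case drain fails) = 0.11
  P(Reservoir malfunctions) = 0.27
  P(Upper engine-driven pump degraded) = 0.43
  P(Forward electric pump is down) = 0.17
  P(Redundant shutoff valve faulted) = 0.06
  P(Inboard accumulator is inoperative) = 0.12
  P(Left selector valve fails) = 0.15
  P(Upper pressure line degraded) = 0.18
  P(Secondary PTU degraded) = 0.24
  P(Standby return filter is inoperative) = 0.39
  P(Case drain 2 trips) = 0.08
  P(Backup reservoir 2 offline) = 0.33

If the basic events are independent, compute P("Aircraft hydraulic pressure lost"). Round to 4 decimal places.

P(Standby system fails) [AND] = 0.27 × 0.43 = 0.116100
P(System B lost) [OR] = 1 − (1−0.12) × (1−0.15) × (1−0.18) = 0.386640
P(Right circuit unavailable) [AND] = 0.06 × 0.386640 = 0.023198
P(Left circuit lost) [AND] = 0.11 × 0.116100 × 0.17 × 0.023198 = 0.000050
P(System A inoperative) [OR] = 1 − (1−0.24) × (1−0.39) = 0.536400
P(Aircraft hydraulic pressure lost) [OR] = 1 − (1−0.000050) × (1−0.536400) × (1−0.08) × (1−0.33) = 0.714251
Rounded to 4 decimal places: P(Aircraft hydraulic pressure lost) ≈ 0.7143.

0.7143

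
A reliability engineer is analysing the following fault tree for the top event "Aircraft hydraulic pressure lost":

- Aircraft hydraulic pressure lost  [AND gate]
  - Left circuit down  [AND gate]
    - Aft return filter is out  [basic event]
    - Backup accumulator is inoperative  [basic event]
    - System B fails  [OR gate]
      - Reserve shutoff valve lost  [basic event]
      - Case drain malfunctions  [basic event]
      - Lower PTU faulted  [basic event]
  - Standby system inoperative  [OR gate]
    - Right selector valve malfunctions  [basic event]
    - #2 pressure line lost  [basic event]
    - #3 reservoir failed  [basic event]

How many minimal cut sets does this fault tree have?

9

System B fails [OR]: union of children's cut sets → 3 cut set(s).
Left circuit down [AND]: one cut set from each child combined → 1 × 1 × 3 = 3 cut set(s).
Standby system inoperative [OR]: union of children's cut sets → 3 cut set(s).
Aircraft hydraulic pressure lost [AND]: one cut set from each child combined → 3 × 3 = 9 cut set(s).
Minimal cut sets: {Aft return filter is out, Backup accumulator is inoperative, Reserve shutoff valve lost, Right selector valve malfunctions}; {#2 pressure line lost, Aft return filter is out, Backup accumulator is inoperative, Reserve shutoff valve lost}; {#3 reservoir failed, Aft return filter is out, Backup accumulator is inoperative, Reserve shutoff valve lost}; {Aft return filter is out, Backup accumulator is inoperative, Case drain malfunctions, Right selector valve malfunctions}; {#2 pressure line lost, Aft return filter is out, Backup accumulator is inoperative, Case drain malfunctions}; {#3 reservoir failed, Aft return filter is out, Backup accumulator is inoperative, Case drain malfunctions}; {Aft return filter is out, Backup accumulator is inoperative, Lower PTU faulted, Right selector valve malfunctions}; {#2 pressure line lost, Aft return filter is out, Backup accumulator is inoperative, Lower PTU faulted}; {#3 reservoir failed, Aft return filter is out, Backup accumulator is inoperative, Lower PTU faulted}.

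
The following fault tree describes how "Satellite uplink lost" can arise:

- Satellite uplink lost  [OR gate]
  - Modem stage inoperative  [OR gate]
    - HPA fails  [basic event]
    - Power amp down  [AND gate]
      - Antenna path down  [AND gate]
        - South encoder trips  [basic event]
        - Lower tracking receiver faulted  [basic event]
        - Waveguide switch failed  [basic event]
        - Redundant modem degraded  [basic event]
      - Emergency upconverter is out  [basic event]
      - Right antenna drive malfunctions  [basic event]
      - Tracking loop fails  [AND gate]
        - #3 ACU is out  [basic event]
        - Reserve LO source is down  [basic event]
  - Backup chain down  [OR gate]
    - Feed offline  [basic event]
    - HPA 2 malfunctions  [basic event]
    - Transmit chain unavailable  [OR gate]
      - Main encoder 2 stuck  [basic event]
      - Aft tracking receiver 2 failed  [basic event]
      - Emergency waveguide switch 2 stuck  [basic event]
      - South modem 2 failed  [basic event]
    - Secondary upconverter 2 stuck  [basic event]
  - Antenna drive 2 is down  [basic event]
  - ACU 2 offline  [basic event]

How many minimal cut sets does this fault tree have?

Antenna path down [AND]: one cut set from each child combined → 1 × 1 × 1 × 1 = 1 cut set(s).
Tracking loop fails [AND]: one cut set from each child combined → 1 × 1 = 1 cut set(s).
Power amp down [AND]: one cut set from each child combined → 1 × 1 × 1 × 1 = 1 cut set(s).
Modem stage inoperative [OR]: union of children's cut sets → 2 cut set(s).
Transmit chain unavailable [OR]: union of children's cut sets → 4 cut set(s).
Backup chain down [OR]: union of children's cut sets → 7 cut set(s).
Satellite uplink lost [OR]: union of children's cut sets → 11 cut set(s).

11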